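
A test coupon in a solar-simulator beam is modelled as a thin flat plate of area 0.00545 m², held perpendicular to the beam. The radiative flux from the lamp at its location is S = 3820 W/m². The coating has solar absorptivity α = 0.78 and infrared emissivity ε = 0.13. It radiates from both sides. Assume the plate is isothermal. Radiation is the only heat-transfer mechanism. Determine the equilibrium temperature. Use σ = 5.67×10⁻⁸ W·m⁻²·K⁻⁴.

T ≈ 671 K

At equilibrium, absorbed power = emitted power.
Absorbing cross-section = A = 0.005450 m²; emitting surface = 2A = 0.01090 m² (ratio 2).
αS·A_cross = εσ·A_surf·T⁴  ⇒  T⁴ = αS/(ε·2σ).
T⁴ = 0.780·3820/(0.13·2·5.67×10⁻⁸) = 2.021×10¹¹ K⁴.
T = (2.021×10¹¹)^(1/4).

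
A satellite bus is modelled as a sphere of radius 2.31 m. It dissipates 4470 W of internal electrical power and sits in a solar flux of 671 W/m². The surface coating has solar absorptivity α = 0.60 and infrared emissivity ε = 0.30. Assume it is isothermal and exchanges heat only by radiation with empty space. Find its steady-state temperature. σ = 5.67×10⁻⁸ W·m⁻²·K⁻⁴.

T ≈ 315 K

At steady state, absorbed solar power + internal power = radiated power.
Absorbed: α·S·A_cross = 0.60·671·16.76 = 6749 W (cross-section πr²).
Total input = 6749 + 4470 = 11220 W.
Radiated: εσ·A_surf·T⁴ with A_surf = 4πr² = 67.06 m².
T⁴ = 11220/(0.30·5.67×10⁻⁸·67.06) = 9.836×10⁹ K⁴.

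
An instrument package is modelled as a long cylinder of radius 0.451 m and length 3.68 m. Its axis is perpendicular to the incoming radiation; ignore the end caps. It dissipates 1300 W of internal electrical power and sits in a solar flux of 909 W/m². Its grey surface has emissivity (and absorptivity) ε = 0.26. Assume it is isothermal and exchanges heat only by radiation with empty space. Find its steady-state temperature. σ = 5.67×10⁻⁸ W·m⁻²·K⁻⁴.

T ≈ 341 K

At steady state, absorbed solar power + internal power = radiated power.
Absorbed: α·S·A_cross = 0.26·909·3.319 = 784.5 W (cross-section 2rL).
Total input = 784.5 + 1300 = 2084 W.
Radiated: εσ·A_surf·T⁴ with A_surf = 2πrL = 10.43 m².
T⁴ = 2084/(0.26·5.67×10⁻⁸·10.43) = 1.356×10¹⁰ K⁴.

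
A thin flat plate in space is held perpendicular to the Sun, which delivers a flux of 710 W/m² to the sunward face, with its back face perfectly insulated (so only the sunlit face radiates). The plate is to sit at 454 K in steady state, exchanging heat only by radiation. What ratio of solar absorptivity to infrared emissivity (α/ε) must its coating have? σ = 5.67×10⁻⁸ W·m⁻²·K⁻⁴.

Balance: αS·A = εσ·1A·T⁴ ⇒ α/ε = σT⁴/S.
α/ε = 5.67×10⁻⁸·(454)⁴/710 = 5.67×10⁻⁸·4.248×10¹⁰/710.

α/ε ≈ 3.39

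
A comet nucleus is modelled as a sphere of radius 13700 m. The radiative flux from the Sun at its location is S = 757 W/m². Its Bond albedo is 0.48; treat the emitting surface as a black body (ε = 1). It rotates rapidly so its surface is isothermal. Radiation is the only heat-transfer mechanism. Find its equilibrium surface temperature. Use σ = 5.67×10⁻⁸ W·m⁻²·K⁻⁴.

T ≈ 204 K

At equilibrium, absorbed power = emitted power.
Absorbing cross-section = πr² = 5.896×10⁸ m²; emitting surface = 4πr² = 2.359×10⁹ m² (ratio 4).
(1−a)S·A_cross = εσ·A_surf·T⁴  ⇒  T⁴ = (1−a)S/(4σ).
T⁴ = 0.520·757/(4·5.67×10⁻⁸) = 1.736×10⁹ K⁴.
T = (1.736×10⁹)^(1/4).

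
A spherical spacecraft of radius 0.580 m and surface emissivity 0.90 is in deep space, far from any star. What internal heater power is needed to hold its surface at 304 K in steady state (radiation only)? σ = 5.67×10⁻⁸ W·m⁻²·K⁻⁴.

P = εσ·4πr²·T⁴.
4πr² = 4.227 m²; T⁴ = 8.541×10⁹ K⁴.
P = 0.90·5.67×10⁻⁸·4.227·8.541×10⁹.

P ≈ 1840 W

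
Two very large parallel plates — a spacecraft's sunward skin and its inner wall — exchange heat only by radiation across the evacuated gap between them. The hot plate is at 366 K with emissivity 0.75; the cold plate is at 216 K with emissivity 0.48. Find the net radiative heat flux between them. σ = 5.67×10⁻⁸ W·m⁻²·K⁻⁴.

For two infinite grey parallel plates, q = σ(T₁⁴ − T₂⁴)/(1/ε₁ + 1/ε₂ − 1).
T₁⁴ − T₂⁴ = 1.794×10¹⁰ − 2.177×10⁹ = 1.577×10¹⁰ K⁴.
1/ε₁ + 1/ε₂ − 1 = 1.333 + 2.083 − 1 = 2.417.
q = 5.67×10⁻⁸ × 1.577×10¹⁰ / 2.417.

q ≈ 370 W/m²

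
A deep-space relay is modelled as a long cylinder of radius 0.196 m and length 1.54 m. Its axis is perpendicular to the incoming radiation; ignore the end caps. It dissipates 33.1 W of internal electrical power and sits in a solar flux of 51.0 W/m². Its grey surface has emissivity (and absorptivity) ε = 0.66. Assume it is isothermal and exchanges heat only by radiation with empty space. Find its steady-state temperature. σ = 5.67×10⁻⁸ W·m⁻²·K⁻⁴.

At steady state, absorbed solar power + internal power = radiated power.
Absorbed: α·S·A_cross = 0.66·51.0·0.6037 = 20.32 W (cross-section 2rL).
Total input = 20.32 + 33.1 = 53.42 W.
Radiated: εσ·A_surf·T⁴ with A_surf = 2πrL = 1.897 m².
T⁴ = 53.42/(0.66·5.67×10⁻⁸·1.897) = 7.527×10⁸ K⁴.

T ≈ 166 K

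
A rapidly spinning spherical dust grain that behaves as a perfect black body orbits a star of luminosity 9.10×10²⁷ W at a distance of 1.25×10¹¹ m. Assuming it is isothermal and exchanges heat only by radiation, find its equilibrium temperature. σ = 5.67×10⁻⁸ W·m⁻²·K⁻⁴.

T ≈ 672 K

First find the stellar flux at distance d: S = L/(4πd²) = 9.10×10²⁷/(4π·(1.25×10¹¹)²) = 46350 W/m².
For an isothermal sphere, absorbed (1−a)S·πr² = emitted σ·4πr²·T⁴, so T⁴ = (1−a)S/(4σ).
T⁴ = 1.00·46350/(4·5.67×10⁻⁸) = 2.043×10¹¹ K⁴.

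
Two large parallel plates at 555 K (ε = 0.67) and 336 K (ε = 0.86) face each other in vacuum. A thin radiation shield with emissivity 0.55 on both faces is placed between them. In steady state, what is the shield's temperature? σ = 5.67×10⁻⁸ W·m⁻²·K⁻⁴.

T_s ≈ 474 K

In steady state the net flux on the hot side equals that on the cold side.
σ(T₁⁴−T_s⁴)/D₁ = σ(T_s⁴−T₂⁴)/D₂, with D₁ = 1/ε₁+1/ε_s−1 = 2.311, D₂ = 1/ε_s+1/ε₂−1 = 1.981.
Solve for T_s⁴: T_s⁴ = (D₂·T₁⁴ + D₁·T₂⁴)/(D₁+D₂) = 5.066×10¹⁰ K⁴.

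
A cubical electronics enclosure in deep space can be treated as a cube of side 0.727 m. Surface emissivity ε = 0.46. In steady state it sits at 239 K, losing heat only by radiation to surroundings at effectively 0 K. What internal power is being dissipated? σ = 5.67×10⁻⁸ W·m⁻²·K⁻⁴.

Steady state: P = εσA T⁴.
A = 6L² = 3.171 m²; T⁴ = (239)⁴ = 3.263×10⁹ K⁴.
P = 0.46 × 5.67×10⁻⁸ × 3.171 × 3.263×10⁹.

P ≈ 270 W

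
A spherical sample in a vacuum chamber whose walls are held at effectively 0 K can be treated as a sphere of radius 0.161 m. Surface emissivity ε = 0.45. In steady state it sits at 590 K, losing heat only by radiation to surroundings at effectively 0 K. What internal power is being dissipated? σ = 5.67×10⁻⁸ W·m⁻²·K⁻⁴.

P ≈ 1010 W

Steady state: P = εσA T⁴.
A = 4πr² = 0.3257 m²; T⁴ = (590)⁴ = 1.212×10¹¹ K⁴.
P = 0.45 × 5.67×10⁻⁸ × 0.3257 × 1.212×10¹¹.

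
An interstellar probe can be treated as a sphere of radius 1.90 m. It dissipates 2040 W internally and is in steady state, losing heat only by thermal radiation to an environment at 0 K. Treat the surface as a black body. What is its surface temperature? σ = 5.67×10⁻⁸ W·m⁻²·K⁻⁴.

Steady state: internal power = radiated power, P = εσA T⁴.
Radiating area A = 4πr² = 45.36 m².
T⁴ = P/(εσA) = 2040/(1.0·5.67×10⁻⁸·45.36) = 7.931×10⁸ K⁴.
T = (7.931×10⁸)^(1/4).

T ≈ 168 K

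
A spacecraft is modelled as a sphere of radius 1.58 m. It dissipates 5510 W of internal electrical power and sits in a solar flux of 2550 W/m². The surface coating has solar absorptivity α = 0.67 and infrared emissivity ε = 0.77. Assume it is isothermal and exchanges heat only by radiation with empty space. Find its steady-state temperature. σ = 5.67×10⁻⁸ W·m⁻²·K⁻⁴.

At steady state, absorbed solar power + internal power = radiated power.
Absorbed: α·S·A_cross = 0.67·2550·7.843 = 13400 W (cross-section πr²).
Total input = 13400 + 5510 = 18910 W.
Radiated: εσ·A_surf·T⁴ with A_surf = 4πr² = 31.37 m².
T⁴ = 18910/(0.77·5.67×10⁻⁸·31.37) = 1.381×10¹⁰ K⁴.

T ≈ 343 K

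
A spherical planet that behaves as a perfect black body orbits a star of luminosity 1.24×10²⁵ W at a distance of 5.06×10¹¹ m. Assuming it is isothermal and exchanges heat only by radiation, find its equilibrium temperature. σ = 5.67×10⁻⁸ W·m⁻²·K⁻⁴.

First find the stellar flux at distance d: S = L/(4πd²) = 1.24×10²⁵/(4π·(5.06×10¹¹)²) = 3.854 W/m².
For an isothermal sphere, absorbed (1−a)S·πr² = emitted σ·4πr²·T⁴, so T⁴ = (1−a)S/(4σ).
T⁴ = 1.00·3.854/(4·5.67×10⁻⁸) = 1.699×10⁷ K⁴.

T ≈ 64.2 K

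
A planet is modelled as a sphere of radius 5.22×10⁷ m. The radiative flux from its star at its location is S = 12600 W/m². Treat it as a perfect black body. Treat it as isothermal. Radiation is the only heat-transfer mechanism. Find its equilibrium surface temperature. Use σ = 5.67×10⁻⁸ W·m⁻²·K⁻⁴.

At equilibrium, absorbed power = emitted power.
Absorbing cross-section = πr² = 8.560×10¹⁵ m²; emitting surface = 4πr² = 3.424×10¹⁶ m² (ratio 4).
S·A_cross = εσ·A_surf·T⁴  ⇒  T⁴ = S/(4σ).
T⁴ = 1.00·12600/(4·5.67×10⁻⁸) = 5.556×10¹⁰ K⁴.
T = (5.556×10¹⁰)^(1/4).

T ≈ 485 K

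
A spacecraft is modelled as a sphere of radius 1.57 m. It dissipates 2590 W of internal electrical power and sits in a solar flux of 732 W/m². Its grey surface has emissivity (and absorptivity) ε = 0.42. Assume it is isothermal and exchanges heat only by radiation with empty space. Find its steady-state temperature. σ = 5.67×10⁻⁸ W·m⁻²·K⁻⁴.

T ≈ 287 K

At steady state, absorbed solar power + internal power = radiated power.
Absorbed: α·S·A_cross = 0.42·732·7.744 = 2381 W (cross-section πr²).
Total input = 2381 + 2590 = 4971 W.
Radiated: εσ·A_surf·T⁴ with A_surf = 4πr² = 30.97 m².
T⁴ = 4971/(0.42·5.67×10⁻⁸·30.97) = 6.739×10⁹ K⁴.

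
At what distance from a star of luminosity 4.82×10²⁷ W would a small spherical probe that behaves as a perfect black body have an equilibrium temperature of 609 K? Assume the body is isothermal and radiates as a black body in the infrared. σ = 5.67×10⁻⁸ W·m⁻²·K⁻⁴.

d ≈ 1.11×10¹¹ m

For an isothermal black-emitting sphere, (1−a)S·πr² = σ·4πr²·T⁴ ⇒ S = 4σT⁴/(1−a).
S = 4·5.67×10⁻⁸·(609)⁴/1.00 = 31200 W/m².
Flux falls as S = L/(4πd²), so d = √(L/(4πS)) = √(4.82×10²⁷/(4π·31200)).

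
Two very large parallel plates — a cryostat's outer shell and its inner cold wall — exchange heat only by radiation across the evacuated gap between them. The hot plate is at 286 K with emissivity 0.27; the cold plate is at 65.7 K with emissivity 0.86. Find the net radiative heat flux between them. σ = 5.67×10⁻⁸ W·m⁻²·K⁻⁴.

q ≈ 97.8 W/m²

For two infinite grey parallel plates, q = σ(T₁⁴ − T₂⁴)/(1/ε₁ + 1/ε₂ − 1).
T₁⁴ − T₂⁴ = 6.691×10⁹ − 1.863×10⁷ = 6.672×10⁹ K⁴.
1/ε₁ + 1/ε₂ − 1 = 3.704 + 1.163 − 1 = 3.866.
q = 5.67×10⁻⁸ × 6.672×10⁹ / 3.866.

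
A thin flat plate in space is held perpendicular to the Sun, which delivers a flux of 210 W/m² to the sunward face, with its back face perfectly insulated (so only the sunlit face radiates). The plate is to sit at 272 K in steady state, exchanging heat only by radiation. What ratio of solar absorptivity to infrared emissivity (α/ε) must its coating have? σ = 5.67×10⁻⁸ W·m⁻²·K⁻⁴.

α/ε ≈ 1.48

Balance: αS·A = εσ·1A·T⁴ ⇒ α/ε = σT⁴/S.
α/ε = 5.67×10⁻⁸·(272)⁴/210 = 5.67×10⁻⁸·5.474×10⁹/210.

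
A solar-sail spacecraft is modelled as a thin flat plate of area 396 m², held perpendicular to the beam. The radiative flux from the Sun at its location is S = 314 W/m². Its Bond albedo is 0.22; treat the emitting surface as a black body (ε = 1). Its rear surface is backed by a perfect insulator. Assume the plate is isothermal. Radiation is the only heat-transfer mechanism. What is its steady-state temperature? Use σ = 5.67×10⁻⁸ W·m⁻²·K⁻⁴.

T ≈ 256 K

At equilibrium, absorbed power = emitted power.
Absorbing cross-section = A = 396.0 m²; emitting surface = A = 396.0 m² (ratio 1).
(1−a)S·A_cross = εσ·A_surf·T⁴  ⇒  T⁴ = (1−a)S/(1σ).
T⁴ = 0.780·314/(1·5.67×10⁻⁸) = 4.320×10⁹ K⁴.
T = (4.320×10⁹)^(1/4).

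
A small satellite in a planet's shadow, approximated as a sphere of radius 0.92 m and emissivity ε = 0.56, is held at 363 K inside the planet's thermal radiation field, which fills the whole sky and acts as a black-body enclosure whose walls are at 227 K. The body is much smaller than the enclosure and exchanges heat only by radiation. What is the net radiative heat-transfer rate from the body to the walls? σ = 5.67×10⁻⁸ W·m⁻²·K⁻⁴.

For a small grey body in a large enclosure: P_net = εσA(T_body⁴ − T_wall⁴).
A = 4πr² = 10.64 m²; T_body⁴ − T_wall⁴ = 1.736×10¹⁰ − 2.655×10⁹ = 1.471×10¹⁰ K⁴.
|P_net| = 0.56·5.67×10⁻⁸·10.64·1.471×10¹⁰.

P_net ≈ 4970 W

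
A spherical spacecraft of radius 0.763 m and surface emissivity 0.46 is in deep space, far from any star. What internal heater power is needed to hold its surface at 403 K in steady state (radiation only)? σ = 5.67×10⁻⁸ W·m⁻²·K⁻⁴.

P ≈ 5030 W

P = εσ·4πr²·T⁴.
4πr² = 7.316 m²; T⁴ = 2.638×10¹⁰ K⁴.
P = 0.46·5.67×10⁻⁸·7.316·2.638×10¹⁰.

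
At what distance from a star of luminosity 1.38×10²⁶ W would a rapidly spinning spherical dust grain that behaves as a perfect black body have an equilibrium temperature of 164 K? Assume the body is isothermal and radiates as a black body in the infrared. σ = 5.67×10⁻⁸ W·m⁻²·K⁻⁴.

For an isothermal black-emitting sphere, (1−a)S·πr² = σ·4πr²·T⁴ ⇒ S = 4σT⁴/(1−a).
S = 4·5.67×10⁻⁸·(164)⁴/1.00 = 164.1 W/m².
Flux falls as S = L/(4πd²), so d = √(L/(4πS)) = √(1.38×10²⁶/(4π·164.1)).

d ≈ 2.59×10¹¹ m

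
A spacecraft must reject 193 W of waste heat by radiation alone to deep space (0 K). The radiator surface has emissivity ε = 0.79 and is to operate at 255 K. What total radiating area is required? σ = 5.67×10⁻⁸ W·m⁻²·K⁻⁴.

A ≈ 1.02 m²

P = εσA T⁴ ⇒ A = P/(εσT⁴).
T⁴ = 4.228×10⁹ K⁴.
A = 193/(0.79 × 5.67×10⁻⁸ × 4.228×10⁹).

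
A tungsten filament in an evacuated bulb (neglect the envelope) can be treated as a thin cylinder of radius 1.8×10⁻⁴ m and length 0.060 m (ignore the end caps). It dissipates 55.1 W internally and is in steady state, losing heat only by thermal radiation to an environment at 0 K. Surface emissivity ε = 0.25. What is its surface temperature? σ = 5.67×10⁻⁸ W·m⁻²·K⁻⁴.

Steady state: internal power = radiated power, P = εσA T⁴.
Radiating area A = 2πrL = 6.786×10⁻⁵ m².
T⁴ = P/(εσA) = 55.1/(0.25·5.67×10⁻⁸·6.786×10⁻⁵) = 5.728×10¹³ K⁴.
T = (5.728×10¹³)^(1/4).

T ≈ 2750 K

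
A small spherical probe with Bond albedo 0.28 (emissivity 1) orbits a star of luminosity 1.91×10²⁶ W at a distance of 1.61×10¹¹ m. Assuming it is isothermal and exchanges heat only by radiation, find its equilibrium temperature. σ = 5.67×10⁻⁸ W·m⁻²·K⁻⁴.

First find the stellar flux at distance d: S = L/(4πd²) = 1.91×10²⁶/(4π·(1.61×10¹¹)²) = 586.4 W/m².
For an isothermal sphere, absorbed (1−a)S·πr² = emitted σ·4πr²·T⁴, so T⁴ = (1−a)S/(4σ).
T⁴ = 0.720·586.4/(4·5.67×10⁻⁸) = 1.861×10⁹ K⁴.

T ≈ 208 K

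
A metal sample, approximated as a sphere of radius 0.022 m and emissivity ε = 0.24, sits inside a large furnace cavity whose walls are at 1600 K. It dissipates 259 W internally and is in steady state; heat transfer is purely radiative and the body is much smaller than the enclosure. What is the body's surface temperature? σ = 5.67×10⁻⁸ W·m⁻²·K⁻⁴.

For a small grey body in a large enclosure, net radiated power = εσA(T⁴ − T_w⁴).
Steady state: P = εσA(T⁴ − T_w⁴) with A = 4πr² = 0.006082 m².
T⁴ = P/(εσA) + T_w⁴ = 259/(0.24·5.67×10⁻⁸·0.006082) + (1600)⁴
    = 3.129×10¹² + 6.554×10¹² = 9.683×10¹² K⁴.

T ≈ 1760 K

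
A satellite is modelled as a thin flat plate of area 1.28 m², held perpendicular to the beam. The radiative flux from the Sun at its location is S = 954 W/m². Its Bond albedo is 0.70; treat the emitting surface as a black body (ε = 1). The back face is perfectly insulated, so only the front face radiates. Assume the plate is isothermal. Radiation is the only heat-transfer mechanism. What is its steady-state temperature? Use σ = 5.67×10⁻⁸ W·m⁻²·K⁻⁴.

T ≈ 267 K

At equilibrium, absorbed power = emitted power.
Absorbing cross-section = A = 1.280 m²; emitting surface = A = 1.280 m² (ratio 1).
(1−a)S·A_cross = εσ·A_surf·T⁴  ⇒  T⁴ = (1−a)S/(1σ).
T⁴ = 0.300·954/(1·5.67×10⁻⁸) = 5.048×10⁹ K⁴.
T = (5.048×10⁹)^(1/4).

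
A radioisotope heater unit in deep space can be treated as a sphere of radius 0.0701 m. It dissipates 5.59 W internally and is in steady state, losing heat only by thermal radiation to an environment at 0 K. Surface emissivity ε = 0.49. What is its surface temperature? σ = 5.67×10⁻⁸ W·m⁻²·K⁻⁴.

Steady state: internal power = radiated power, P = εσA T⁴.
Radiating area A = 4πr² = 0.06175 m².
T⁴ = P/(εσA) = 5.59/(0.49·5.67×10⁻⁸·0.06175) = 3.258×10⁹ K⁴.
T = (3.258×10⁹)^(1/4).

T ≈ 239 K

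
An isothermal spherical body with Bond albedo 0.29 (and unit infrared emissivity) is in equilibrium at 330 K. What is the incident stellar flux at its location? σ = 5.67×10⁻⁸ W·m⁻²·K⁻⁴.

S ≈ 3790 W/m²

(1−a)S·πr² = σ·4πr²·T⁴ ⇒ S = 4σT⁴/(1−a).
S = 4·5.67×10⁻⁸·1.186×10¹⁰/0.710.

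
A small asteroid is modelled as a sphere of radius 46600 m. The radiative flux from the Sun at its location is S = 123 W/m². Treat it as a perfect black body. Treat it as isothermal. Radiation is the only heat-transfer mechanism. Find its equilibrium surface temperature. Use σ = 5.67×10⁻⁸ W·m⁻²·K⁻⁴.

At equilibrium, absorbed power = emitted power.
Absorbing cross-section = πr² = 6.822×10⁹ m²; emitting surface = 4πr² = 2.729×10¹⁰ m² (ratio 4).
S·A_cross = εσ·A_surf·T⁴  ⇒  T⁴ = S/(4σ).
T⁴ = 1.00·123/(4·5.67×10⁻⁸) = 5.423×10⁸ K⁴.
T = (5.423×10⁸)^(1/4).

T ≈ 153 K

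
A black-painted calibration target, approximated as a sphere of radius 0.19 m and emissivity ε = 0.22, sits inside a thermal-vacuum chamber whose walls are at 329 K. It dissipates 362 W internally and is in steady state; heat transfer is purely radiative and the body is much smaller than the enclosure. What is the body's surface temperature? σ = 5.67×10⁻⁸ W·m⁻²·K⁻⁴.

For a small grey body in a large enclosure, net radiated power = εσA(T⁴ − T_w⁴).
Steady state: P = εσA(T⁴ − T_w⁴) with A = 4πr² = 0.4536 m².
T⁴ = P/(εσA) + T_w⁴ = 362/(0.22·5.67×10⁻⁸·0.4536) + (329)⁴
    = 6.397×10¹⁰ + 1.172×10¹⁰ = 7.569×10¹⁰ K⁴.

T ≈ 525 K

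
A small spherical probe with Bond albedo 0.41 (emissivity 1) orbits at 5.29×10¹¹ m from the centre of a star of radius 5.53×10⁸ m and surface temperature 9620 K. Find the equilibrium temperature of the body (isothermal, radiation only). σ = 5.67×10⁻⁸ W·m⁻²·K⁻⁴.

T ≈ 193 K

The star's surface emits σT_*⁴; at distance d the flux is S = σT_*⁴(R_*/d)².
S = 5.67×10⁻⁸·(9620)⁴·(5.53×10⁸/5.29×10¹¹)² = 530.7 W/m².
For an isothermal sphere T⁴ = (1−a)S/(4σ) = 1.380×10⁹ K⁴.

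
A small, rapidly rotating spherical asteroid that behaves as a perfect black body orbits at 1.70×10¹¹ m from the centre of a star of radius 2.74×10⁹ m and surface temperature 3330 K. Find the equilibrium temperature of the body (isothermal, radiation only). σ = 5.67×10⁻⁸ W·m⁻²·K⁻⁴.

T ≈ 299 K

The star's surface emits σT_*⁴; at distance d the flux is S = σT_*⁴(R_*/d)².
S = 5.67×10⁻⁸·(3330)⁴·(2.74×10⁹/1.70×10¹¹)² = 1811 W/m².
For an isothermal sphere T⁴ = (1−a)S/(4σ) = 7.986×10⁹ K⁴.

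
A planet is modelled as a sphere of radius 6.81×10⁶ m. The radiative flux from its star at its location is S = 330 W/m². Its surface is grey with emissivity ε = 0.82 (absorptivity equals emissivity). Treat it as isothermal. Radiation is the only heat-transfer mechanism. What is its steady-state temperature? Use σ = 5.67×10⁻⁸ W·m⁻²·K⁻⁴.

T ≈ 195 K

At equilibrium, absorbed power = emitted power.
Absorbing cross-section = πr² = 1.457×10¹⁴ m²; emitting surface = 4πr² = 5.828×10¹⁴ m² (ratio 4).
εS·A_cross = εσ·A_surf·T⁴  ⇒  T⁴ = S/(4σ)   (ε cancels).
T⁴ = 330/(4·5.67×10⁻⁸) = 1.455×10⁹ K⁴.
T = (1.455×10⁹)^(1/4).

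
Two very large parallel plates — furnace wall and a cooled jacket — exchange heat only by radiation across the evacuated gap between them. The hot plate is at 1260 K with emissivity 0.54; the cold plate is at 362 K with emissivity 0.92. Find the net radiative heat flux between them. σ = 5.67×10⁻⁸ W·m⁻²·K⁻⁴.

q ≈ 73200 W/m²

For two infinite grey parallel plates, q = σ(T₁⁴ − T₂⁴)/(1/ε₁ + 1/ε₂ − 1).
T₁⁴ − T₂⁴ = 2.520×10¹² − 1.717×10¹⁰ = 2.503×10¹² K⁴.
1/ε₁ + 1/ε₂ − 1 = 1.852 + 1.087 − 1 = 1.939.
q = 5.67×10⁻⁸ × 2.503×10¹² / 1.939.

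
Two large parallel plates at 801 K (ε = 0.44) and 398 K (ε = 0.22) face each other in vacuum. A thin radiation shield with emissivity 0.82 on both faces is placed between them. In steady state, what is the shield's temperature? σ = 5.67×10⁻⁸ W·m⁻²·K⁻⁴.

In steady state the net flux on the hot side equals that on the cold side.
σ(T₁⁴−T_s⁴)/D₁ = σ(T_s⁴−T₂⁴)/D₂, with D₁ = 1/ε₁+1/ε_s−1 = 2.492, D₂ = 1/ε_s+1/ε₂−1 = 4.765.
Solve for T_s⁴: T_s⁴ = (D₂·T₁⁴ + D₁·T₂⁴)/(D₁+D₂) = 2.789×10¹¹ K⁴.

T_s ≈ 727 K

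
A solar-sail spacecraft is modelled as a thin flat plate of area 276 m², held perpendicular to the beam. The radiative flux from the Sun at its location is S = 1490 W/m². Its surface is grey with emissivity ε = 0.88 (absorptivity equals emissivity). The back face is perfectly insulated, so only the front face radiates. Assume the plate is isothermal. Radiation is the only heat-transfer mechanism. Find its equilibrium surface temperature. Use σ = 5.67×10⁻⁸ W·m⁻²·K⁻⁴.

T ≈ 403 K

At equilibrium, absorbed power = emitted power.
Absorbing cross-section = A = 276.0 m²; emitting surface = A = 276.0 m² (ratio 1).
εS·A_cross = εσ·A_surf·T⁴  ⇒  T⁴ = S/(1σ)   (ε cancels).
T⁴ = 1490/(1·5.67×10⁻⁸) = 2.628×10¹⁰ K⁴.
T = (2.628×10¹⁰)^(1/4).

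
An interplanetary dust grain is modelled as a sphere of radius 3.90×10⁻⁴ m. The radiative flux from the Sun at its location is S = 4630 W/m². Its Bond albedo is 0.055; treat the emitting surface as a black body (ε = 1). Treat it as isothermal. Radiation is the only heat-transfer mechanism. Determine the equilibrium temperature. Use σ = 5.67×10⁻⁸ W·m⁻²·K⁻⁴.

At equilibrium, absorbed power = emitted power.
Absorbing cross-section = πr² = 4.778×10⁻⁷ m²; emitting surface = 4πr² = 1.911×10⁻⁶ m² (ratio 4).
(1−a)S·A_cross = εσ·A_surf·T⁴  ⇒  T⁴ = (1−a)S/(4σ).
T⁴ = 0.945·4630/(4·5.67×10⁻⁸) = 1.929×10¹⁰ K⁴.
T = (1.929×10¹⁰)^(1/4).

T ≈ 373 K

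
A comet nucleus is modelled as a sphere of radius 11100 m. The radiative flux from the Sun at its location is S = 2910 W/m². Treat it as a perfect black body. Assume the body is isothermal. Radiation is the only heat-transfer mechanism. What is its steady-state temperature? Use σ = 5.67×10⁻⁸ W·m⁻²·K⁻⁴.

T ≈ 337 K

At equilibrium, absorbed power = emitted power.
Absorbing cross-section = πr² = 3.871×10⁸ m²; emitting surface = 4πr² = 1.548×10⁹ m² (ratio 4).
S·A_cross = εσ·A_surf·T⁴  ⇒  T⁴ = S/(4σ).
T⁴ = 1.00·2910/(4·5.67×10⁻⁸) = 1.283×10¹⁰ K⁴.
T = (1.283×10¹⁰)^(1/4).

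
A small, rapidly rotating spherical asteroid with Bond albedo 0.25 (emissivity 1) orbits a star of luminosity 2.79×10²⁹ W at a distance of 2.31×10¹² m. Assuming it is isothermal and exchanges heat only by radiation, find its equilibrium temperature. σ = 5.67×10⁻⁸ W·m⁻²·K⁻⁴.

T ≈ 342 K

First find the stellar flux at distance d: S = L/(4πd²) = 2.79×10²⁹/(4π·(2.31×10¹²)²) = 4161 W/m².
For an isothermal sphere, absorbed (1−a)S·πr² = emitted σ·4πr²·T⁴, so T⁴ = (1−a)S/(4σ).
T⁴ = 0.750·4161/(4·5.67×10⁻⁸) = 1.376×10¹⁰ K⁴.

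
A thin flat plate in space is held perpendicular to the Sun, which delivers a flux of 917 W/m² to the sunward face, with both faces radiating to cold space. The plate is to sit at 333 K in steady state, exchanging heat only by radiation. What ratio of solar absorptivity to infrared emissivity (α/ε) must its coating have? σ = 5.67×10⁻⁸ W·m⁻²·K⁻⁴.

Balance: αS·A = εσ·2A·T⁴ ⇒ α/ε = 2σT⁴/S.
α/ε = 2·5.67×10⁻⁸·(333)⁴/917 = 2·5.67×10⁻⁸·1.230×10¹⁰/917.

α/ε ≈ 1.52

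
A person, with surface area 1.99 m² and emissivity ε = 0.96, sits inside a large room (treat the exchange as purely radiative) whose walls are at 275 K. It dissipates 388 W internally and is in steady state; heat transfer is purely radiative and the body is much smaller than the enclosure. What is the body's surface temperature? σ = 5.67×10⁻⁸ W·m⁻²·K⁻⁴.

T ≈ 311 K

For a small grey body in a large enclosure, net radiated power = εσA(T⁴ − T_w⁴).
Steady state: P = εσA(T⁴ − T_w⁴) with A = 1.99 m².
T⁴ = P/(εσA) + T_w⁴ = 388/(0.96·5.67×10⁻⁸·1.990) + (275)⁴
    = 3.582×10⁹ + 5.719×10⁹ = 9.301×10⁹ K⁴.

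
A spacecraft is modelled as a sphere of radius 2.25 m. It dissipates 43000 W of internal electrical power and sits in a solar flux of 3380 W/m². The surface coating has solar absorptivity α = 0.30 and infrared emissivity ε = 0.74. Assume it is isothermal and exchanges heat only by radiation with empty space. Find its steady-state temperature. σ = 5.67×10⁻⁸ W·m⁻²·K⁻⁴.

At steady state, absorbed solar power + internal power = radiated power.
Absorbed: α·S·A_cross = 0.30·3380·15.90 = 16130 W (cross-section πr²).
Total input = 16130 + 43000 = 59130 W.
Radiated: εσ·A_surf·T⁴ with A_surf = 4πr² = 63.62 m².
T⁴ = 59130/(0.74·5.67×10⁻⁸·63.62) = 2.215×10¹⁰ K⁴.

T ≈ 386 K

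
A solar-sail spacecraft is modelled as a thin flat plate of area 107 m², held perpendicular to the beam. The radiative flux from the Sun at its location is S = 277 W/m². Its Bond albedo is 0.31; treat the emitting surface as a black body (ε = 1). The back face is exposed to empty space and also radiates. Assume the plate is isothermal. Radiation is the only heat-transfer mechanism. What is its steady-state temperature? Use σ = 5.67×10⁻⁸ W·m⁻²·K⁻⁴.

At equilibrium, absorbed power = emitted power.
Absorbing cross-section = A = 107.0 m²; emitting surface = 2A = 214.0 m² (ratio 2).
(1−a)S·A_cross = εσ·A_surf·T⁴  ⇒  T⁴ = (1−a)S/(2σ).
T⁴ = 0.690·277/(2·5.67×10⁻⁸) = 1.685×10⁹ K⁴.
T = (1.685×10⁹)^(1/4).

T ≈ 203 K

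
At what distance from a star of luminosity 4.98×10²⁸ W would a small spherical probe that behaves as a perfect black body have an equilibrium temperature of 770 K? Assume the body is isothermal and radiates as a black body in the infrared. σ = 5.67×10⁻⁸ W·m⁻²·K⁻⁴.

d ≈ 2.23×10¹¹ m

For an isothermal black-emitting sphere, (1−a)S·πr² = σ·4πr²·T⁴ ⇒ S = 4σT⁴/(1−a).
S = 4·5.67×10⁻⁸·(770)⁴/1.00 = 79730 W/m².
Flux falls as S = L/(4πd²), so d = √(L/(4πS)) = √(4.98×10²⁸/(4π·79730)).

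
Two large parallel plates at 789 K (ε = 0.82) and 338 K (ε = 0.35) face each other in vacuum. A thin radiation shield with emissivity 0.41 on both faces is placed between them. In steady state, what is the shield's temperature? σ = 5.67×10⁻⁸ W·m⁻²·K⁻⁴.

In steady state the net flux on the hot side equals that on the cold side.
σ(T₁⁴−T_s⁴)/D₁ = σ(T_s⁴−T₂⁴)/D₂, with D₁ = 1/ε₁+1/ε_s−1 = 2.659, D₂ = 1/ε_s+1/ε₂−1 = 4.296.
Solve for T_s⁴: T_s⁴ = (D₂·T₁⁴ + D₁·T₂⁴)/(D₁+D₂) = 2.444×10¹¹ K⁴.

T_s ≈ 703 K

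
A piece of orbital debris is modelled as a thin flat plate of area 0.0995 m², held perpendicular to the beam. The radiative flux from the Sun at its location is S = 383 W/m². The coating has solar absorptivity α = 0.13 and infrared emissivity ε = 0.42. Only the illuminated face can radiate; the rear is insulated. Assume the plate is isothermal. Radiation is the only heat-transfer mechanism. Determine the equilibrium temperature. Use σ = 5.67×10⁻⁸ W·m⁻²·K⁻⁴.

T ≈ 214 K

At equilibrium, absorbed power = emitted power.
Absorbing cross-section = A = 0.09950 m²; emitting surface = A = 0.09950 m² (ratio 1).
αS·A_cross = εσ·A_surf·T⁴  ⇒  T⁴ = αS/(ε·1σ).
T⁴ = 0.130·383/(0.42·1·5.67×10⁻⁸) = 2.091×10⁹ K⁴.
T = (2.091×10⁹)^(1/4).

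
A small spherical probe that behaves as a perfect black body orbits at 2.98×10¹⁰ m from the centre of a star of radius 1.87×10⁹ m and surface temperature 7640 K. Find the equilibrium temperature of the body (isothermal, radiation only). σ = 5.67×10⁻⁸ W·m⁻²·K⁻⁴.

T ≈ 1350 K

The star's surface emits σT_*⁴; at distance d the flux is S = σT_*⁴(R_*/d)².
S = 5.67×10⁻⁸·(7640)⁴·(1.87×10⁹/2.98×10¹⁰)² = 7.607×10⁵ W/m².
For an isothermal sphere T⁴ = (1−a)S/(4σ) = 3.354×10¹² K⁴.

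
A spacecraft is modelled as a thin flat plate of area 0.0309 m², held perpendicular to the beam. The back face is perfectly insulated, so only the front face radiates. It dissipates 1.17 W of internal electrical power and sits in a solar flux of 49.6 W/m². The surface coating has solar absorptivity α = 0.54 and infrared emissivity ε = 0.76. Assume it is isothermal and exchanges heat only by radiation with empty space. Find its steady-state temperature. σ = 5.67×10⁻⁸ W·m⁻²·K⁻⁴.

T ≈ 197 K

At steady state, absorbed solar power + internal power = radiated power.
Absorbed: α·S·A_cross = 0.54·49.6·0.03090 = 0.8276 W (cross-section A).
Total input = 0.8276 + 1.17 = 1.998 W.
Radiated: εσ·A_surf·T⁴ with A_surf = A = 0.03090 m².
T⁴ = 1.998/(0.76·5.67×10⁻⁸·0.03090) = 1.500×10⁹ K⁴.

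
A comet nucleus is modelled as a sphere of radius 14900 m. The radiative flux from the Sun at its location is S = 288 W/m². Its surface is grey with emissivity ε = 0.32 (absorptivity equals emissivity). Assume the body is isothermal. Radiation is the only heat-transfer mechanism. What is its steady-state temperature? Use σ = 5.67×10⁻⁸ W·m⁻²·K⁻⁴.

At equilibrium, absorbed power = emitted power.
Absorbing cross-section = πr² = 6.975×10⁸ m²; emitting surface = 4πr² = 2.790×10⁹ m² (ratio 4).
εS·A_cross = εσ·A_surf·T⁴  ⇒  T⁴ = S/(4σ)   (ε cancels).
T⁴ = 288/(4·5.67×10⁻⁸) = 1.270×10⁹ K⁴.
T = (1.270×10⁹)^(1/4).

T ≈ 189 K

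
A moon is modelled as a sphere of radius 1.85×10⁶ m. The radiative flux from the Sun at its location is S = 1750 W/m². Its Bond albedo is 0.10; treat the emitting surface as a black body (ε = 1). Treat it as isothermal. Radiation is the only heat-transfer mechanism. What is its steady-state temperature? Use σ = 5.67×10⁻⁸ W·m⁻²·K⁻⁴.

At equilibrium, absorbed power = emitted power.
Absorbing cross-section = πr² = 1.075×10¹³ m²; emitting surface = 4πr² = 4.301×10¹³ m² (ratio 4).
(1−a)S·A_cross = εσ·A_surf·T⁴  ⇒  T⁴ = (1−a)S/(4σ).
T⁴ = 0.900·1750/(4·5.67×10⁻⁸) = 6.944×10⁹ K⁴.
T = (6.944×10⁹)^(1/4).

T ≈ 289 K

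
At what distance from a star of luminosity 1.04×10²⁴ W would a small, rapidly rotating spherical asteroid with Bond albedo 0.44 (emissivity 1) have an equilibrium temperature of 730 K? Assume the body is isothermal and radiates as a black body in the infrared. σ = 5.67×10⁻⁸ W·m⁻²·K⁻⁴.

For an isothermal black-emitting sphere, (1−a)S·πr² = σ·4πr²·T⁴ ⇒ S = 4σT⁴/(1−a).
S = 4·5.67×10⁻⁸·(730)⁴/0.560 = 1.150×10⁵ W/m².
Flux falls as S = L/(4πd²), so d = √(L/(4πS)) = √(1.04×10²⁴/(4π·1.150×10⁵)).

d ≈ 8.48×10⁸ m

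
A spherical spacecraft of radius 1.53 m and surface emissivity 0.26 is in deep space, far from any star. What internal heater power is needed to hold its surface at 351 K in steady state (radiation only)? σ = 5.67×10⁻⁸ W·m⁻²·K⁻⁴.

P ≈ 6580 W

P = εσ·4πr²·T⁴.
4πr² = 29.42 m²; T⁴ = 1.518×10¹⁰ K⁴.
P = 0.26·5.67×10⁻⁸·29.42·1.518×10¹⁰.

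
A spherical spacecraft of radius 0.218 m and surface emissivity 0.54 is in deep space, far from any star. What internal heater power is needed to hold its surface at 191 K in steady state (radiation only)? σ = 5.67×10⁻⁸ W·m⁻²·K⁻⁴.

P = εσ·4πr²·T⁴.
4πr² = 0.5972 m²; T⁴ = 1.331×10⁹ K⁴.
P = 0.54·5.67×10⁻⁸·0.5972·1.331×10⁹.

P ≈ 24.3 W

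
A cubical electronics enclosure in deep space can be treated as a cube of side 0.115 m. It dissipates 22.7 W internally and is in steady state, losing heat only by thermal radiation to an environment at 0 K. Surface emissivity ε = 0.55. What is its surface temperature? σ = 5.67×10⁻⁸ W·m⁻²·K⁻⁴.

T ≈ 309 K

Steady state: internal power = radiated power, P = εσA T⁴.
Radiating area A = 6L² = 0.07935 m².
T⁴ = P/(εσA) = 22.7/(0.55·5.67×10⁻⁸·0.07935) = 9.173×10⁹ K⁴.
T = (9.173×10⁹)^(1/4).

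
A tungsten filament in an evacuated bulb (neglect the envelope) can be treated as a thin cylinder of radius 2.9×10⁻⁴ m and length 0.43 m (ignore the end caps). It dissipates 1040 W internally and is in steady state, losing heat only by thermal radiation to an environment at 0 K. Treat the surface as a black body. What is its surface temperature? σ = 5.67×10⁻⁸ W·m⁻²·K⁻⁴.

T ≈ 2200 K

Steady state: internal power = radiated power, P = εσA T⁴.
Radiating area A = 2πrL = 7.835×10⁻⁴ m².
T⁴ = P/(εσA) = 1040/(1.0·5.67×10⁻⁸·7.835×10⁻⁴) = 2.341×10¹³ K⁴.
T = (2.341×10¹³)^(1/4).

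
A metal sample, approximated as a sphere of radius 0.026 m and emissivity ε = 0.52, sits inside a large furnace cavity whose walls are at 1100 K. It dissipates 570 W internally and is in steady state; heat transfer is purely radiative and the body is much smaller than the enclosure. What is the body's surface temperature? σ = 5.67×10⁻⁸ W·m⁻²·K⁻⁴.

For a small grey body in a large enclosure, net radiated power = εσA(T⁴ − T_w⁴).
Steady state: P = εσA(T⁴ − T_w⁴) with A = 4πr² = 0.008495 m².
T⁴ = P/(εσA) + T_w⁴ = 570/(0.52·5.67×10⁻⁸·0.008495) + (1100)⁴
    = 2.276×10¹² + 1.464×10¹² = 3.740×10¹² K⁴.

T ≈ 1390 K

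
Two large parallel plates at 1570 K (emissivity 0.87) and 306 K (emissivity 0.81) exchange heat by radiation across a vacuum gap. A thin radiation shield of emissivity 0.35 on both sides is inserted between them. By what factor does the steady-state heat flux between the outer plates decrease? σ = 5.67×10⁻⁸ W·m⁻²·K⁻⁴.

Without shield: q₀ = σΔ(T⁴)/(1/ε₁+1/ε₂−1) with denominator 1.384.
With shield the two gaps are in series; the resistances add: (1/ε₁+1/ε_s−1)+(1/ε_s+1/ε₂−1) = 3.007+3.092 = 6.098.
Heat-flux ratio q₀/q = 6.098/1.384.

factor ≈ 4.41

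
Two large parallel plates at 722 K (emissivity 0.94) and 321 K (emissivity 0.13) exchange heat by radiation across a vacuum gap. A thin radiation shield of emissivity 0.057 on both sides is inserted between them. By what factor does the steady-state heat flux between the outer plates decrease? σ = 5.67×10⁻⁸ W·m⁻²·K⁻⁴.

Without shield: q₀ = σΔ(T⁴)/(1/ε₁+1/ε₂−1) with denominator 7.756.
With shield the two gaps are in series; the resistances add: (1/ε₁+1/ε_s−1)+(1/ε_s+1/ε₂−1) = 17.61+24.24 = 41.84.
Heat-flux ratio q₀/q = 41.84/7.756.

factor ≈ 5.39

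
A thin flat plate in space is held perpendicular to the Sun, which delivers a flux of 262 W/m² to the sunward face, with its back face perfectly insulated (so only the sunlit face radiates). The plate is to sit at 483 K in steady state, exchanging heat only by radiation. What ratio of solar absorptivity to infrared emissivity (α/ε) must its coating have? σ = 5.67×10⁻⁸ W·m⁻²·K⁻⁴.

α/ε ≈ 11.8

Balance: αS·A = εσ·1A·T⁴ ⇒ α/ε = σT⁴/S.
α/ε = 5.67×10⁻⁸·(483)⁴/262 = 5.67×10⁻⁸·5.442×10¹⁰/262.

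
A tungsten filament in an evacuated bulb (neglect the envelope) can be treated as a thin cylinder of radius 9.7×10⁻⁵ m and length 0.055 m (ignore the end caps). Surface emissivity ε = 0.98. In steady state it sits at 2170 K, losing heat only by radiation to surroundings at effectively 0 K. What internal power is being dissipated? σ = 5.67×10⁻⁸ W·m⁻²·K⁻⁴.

Steady state: P = εσA T⁴.
A = 2πrL = 3.352×10⁻⁵ m²; T⁴ = (2170)⁴ = 2.217×10¹³ K⁴.
P = 0.98 × 5.67×10⁻⁸ × 3.352×10⁻⁵ × 2.217×10¹³.

P ≈ 41.3 W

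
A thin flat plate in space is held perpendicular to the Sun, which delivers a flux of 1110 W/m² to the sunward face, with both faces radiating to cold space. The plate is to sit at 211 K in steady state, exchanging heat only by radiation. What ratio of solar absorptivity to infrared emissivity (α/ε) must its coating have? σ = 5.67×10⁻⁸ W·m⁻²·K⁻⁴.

Balance: αS·A = εσ·2A·T⁴ ⇒ α/ε = 2σT⁴/S.
α/ε = 2·5.67×10⁻⁸·(211)⁴/1110 = 2·5.67×10⁻⁸·1.982×10⁹/1110.

α/ε ≈ 0.202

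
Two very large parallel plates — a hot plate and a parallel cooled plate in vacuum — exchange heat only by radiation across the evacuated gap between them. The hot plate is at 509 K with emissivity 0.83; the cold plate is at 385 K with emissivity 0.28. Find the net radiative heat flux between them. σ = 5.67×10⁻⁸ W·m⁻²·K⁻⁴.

For two infinite grey parallel plates, q = σ(T₁⁴ − T₂⁴)/(1/ε₁ + 1/ε₂ − 1).
T₁⁴ − T₂⁴ = 6.712×10¹⁰ − 2.197×10¹⁰ = 4.515×10¹⁰ K⁴.
1/ε₁ + 1/ε₂ − 1 = 1.205 + 3.571 − 1 = 3.776.
q = 5.67×10⁻⁸ × 4.515×10¹⁰ / 3.776.

q ≈ 678 W/m²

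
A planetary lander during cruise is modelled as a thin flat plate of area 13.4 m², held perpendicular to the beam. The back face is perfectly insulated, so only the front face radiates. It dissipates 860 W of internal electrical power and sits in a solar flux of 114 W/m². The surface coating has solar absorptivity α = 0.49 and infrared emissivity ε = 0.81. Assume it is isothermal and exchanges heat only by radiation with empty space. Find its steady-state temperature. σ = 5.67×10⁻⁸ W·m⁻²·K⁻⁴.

T ≈ 226 K

At steady state, absorbed solar power + internal power = radiated power.
Absorbed: α·S·A_cross = 0.49·114·13.40 = 748.5 W (cross-section A).
Total input = 748.5 + 860 = 1609 W.
Radiated: εσ·A_surf·T⁴ with A_surf = A = 13.40 m².
T⁴ = 1609/(0.81·5.67×10⁻⁸·13.40) = 2.614×10⁹ K⁴.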